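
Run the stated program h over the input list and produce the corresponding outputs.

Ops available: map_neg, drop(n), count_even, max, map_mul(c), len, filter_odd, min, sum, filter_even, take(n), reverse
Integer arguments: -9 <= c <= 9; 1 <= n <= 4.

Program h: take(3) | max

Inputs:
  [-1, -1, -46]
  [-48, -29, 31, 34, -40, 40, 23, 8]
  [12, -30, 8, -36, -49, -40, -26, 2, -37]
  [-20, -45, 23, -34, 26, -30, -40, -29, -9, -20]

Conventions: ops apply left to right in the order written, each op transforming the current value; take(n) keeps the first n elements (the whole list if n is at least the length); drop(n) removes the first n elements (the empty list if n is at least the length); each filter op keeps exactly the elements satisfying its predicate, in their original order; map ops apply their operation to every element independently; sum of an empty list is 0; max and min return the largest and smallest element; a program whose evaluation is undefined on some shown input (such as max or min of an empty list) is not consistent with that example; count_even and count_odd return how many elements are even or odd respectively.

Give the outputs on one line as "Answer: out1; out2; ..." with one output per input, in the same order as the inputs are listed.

Execution, op by op:
  [-1, -1, -46] -> [-1, -1, -46] -> -1
  [-48, -29, 31, 34, -40, 40, 23, 8] -> [-48, -29, 31] -> 31
  [12, -30, 8, -36, -49, -40, -26, 2, -37] -> [12, -30, 8] -> 12
  [-20, -45, 23, -34, 26, -30, -40, -29, -9, -20] -> [-20, -45, 23] -> 23

-1; 31; 12; 23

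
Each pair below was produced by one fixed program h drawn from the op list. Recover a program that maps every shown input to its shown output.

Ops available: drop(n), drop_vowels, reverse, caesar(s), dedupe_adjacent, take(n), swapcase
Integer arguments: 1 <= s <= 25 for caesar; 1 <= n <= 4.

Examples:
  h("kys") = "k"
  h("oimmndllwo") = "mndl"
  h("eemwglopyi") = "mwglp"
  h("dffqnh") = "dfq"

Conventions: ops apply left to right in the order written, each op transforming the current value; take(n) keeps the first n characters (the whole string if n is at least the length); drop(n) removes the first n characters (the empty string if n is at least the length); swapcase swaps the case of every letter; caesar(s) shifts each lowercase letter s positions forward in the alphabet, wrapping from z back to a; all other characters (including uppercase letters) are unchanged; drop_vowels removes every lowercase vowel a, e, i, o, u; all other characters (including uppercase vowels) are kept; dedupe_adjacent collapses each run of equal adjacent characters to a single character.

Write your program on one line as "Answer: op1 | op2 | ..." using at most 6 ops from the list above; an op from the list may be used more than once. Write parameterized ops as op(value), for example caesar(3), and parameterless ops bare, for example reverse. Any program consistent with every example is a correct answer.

reverse | drop(2) | reverse | drop_vowels | dedupe_adjacent

Check, running the answer program on each example:
  "kys" -> "syk" -> "k" -> "k" -> "k" -> "k"
  "oimmndllwo" -> "owlldnmmio" -> "lldnmmio" -> "oimmndll" -> "mmndll" -> "mndl"
  "eemwglopyi" -> "iypolgwmee" -> "polgwmee" -> "eemwglop" -> "mwglp" -> "mwglp"
  "dffqnh" -> "hnqffd" -> "qffd" -> "dffq" -> "dffq" -> "dfq"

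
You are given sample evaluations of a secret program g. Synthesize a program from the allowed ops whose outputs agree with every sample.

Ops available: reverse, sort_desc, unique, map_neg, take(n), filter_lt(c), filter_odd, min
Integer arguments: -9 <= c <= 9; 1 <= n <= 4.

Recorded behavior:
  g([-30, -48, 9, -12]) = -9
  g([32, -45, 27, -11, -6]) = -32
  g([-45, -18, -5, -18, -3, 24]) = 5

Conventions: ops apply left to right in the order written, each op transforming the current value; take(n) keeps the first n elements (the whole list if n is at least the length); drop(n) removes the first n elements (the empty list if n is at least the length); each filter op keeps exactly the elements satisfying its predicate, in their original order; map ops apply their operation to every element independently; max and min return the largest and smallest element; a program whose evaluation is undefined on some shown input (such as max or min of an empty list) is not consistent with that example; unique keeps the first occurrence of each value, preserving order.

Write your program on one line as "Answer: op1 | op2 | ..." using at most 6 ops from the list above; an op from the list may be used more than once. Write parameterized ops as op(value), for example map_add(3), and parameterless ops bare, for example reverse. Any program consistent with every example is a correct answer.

take(3) | reverse | map_neg | reverse | min

Check, running the answer program on each example:
  [-30, -48, 9, -12] -> [-30, -48, 9] -> [9, -48, -30] -> [-9, 48, 30] -> [30, 48, -9] -> -9
  [32, -45, 27, -11, -6] -> [32, -45, 27] -> [27, -45, 32] -> [-27, 45, -32] -> [-32, 45, -27] -> -32
  [-45, -18, -5, -18, -3, 24] -> [-45, -18, -5] -> [-5, -18, -45] -> [5, 18, 45] -> [45, 18, 5] -> 5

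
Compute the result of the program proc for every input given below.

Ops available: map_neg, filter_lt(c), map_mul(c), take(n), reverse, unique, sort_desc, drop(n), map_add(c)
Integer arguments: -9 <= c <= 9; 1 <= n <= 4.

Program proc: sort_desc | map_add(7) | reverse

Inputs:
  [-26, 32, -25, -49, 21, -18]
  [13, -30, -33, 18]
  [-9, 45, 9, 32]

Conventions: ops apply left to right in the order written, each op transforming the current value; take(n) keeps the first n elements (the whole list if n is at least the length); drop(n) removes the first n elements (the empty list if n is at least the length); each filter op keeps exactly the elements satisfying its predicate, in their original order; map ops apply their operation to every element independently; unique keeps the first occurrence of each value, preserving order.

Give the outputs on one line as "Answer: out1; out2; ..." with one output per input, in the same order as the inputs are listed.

[-42, -19, -18, -11, 28, 39]; [-26, -23, 20, 25]; [-2, 16, 39, 52]

Execution, op by op:
  [-26, 32, -25, -49, 21, -18] -> [32, 21, -18, -25, -26, -49] -> [39, 28, -11, -18, -19, -42] -> [-42, -19, -18, -11, 28, 39]
  [13, -30, -33, 18] -> [18, 13, -30, -33] -> [25, 20, -23, -26] -> [-26, -23, 20, 25]
  [-9, 45, 9, 32] -> [45, 32, 9, -9] -> [52, 39, 16, -2] -> [-2, 16, 39, 52]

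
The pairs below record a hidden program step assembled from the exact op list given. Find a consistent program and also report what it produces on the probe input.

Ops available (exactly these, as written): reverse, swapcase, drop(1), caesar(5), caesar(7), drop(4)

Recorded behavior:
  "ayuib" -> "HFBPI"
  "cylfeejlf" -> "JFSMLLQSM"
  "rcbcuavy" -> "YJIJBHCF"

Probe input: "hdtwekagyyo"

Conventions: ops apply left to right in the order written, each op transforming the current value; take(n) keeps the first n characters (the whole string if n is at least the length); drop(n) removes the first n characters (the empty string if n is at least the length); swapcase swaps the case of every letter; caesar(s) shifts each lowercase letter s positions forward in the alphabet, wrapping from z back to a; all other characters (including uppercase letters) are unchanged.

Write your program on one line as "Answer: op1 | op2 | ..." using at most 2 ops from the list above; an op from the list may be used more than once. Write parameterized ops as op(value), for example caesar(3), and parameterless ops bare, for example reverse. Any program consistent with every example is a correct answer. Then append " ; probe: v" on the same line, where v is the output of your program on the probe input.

caesar(7) | swapcase ; probe: "OKADLRHNFFV"

Check, running the answer program on each example:
  "ayuib" -> "hfbpi" -> "HFBPI"
  "cylfeejlf" -> "jfsmllqsm" -> "JFSMLLQSM"
  "rcbcuavy" -> "yjijbhcf" -> "YJIJBHCF"
  probe: "hdtwekagyyo" -> "okadlrhnffv" -> "OKADLRHNFFV"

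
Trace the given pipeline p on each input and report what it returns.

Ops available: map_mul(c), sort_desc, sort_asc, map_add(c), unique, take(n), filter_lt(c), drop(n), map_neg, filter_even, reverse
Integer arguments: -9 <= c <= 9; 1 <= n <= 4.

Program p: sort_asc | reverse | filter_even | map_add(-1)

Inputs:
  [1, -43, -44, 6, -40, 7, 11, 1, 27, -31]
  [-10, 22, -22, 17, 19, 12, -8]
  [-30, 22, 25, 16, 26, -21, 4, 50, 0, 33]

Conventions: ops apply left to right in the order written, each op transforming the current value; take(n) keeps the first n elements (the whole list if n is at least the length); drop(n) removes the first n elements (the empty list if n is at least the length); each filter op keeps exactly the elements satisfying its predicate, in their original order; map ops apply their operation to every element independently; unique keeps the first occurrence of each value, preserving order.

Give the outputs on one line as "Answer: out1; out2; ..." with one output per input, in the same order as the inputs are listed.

Execution, op by op:
  [1, -43, -44, 6, -40, 7, 11, 1, 27, -31] -> [-44, -43, -40, -31, 1, 1, 6, 7, 11, 27] -> [27, 11, 7, 6, 1, 1, -31, -40, -43, -44] -> [6, -40, -44] -> [5, -41, -45]
  [-10, 22, -22, 17, 19, 12, -8] -> [-22, -10, -8, 12, 17, 19, 22] -> [22, 19, 17, 12, -8, -10, -22] -> [22, 12, -8, -10, -22] -> [21, 11, -9, -11, -23]
  [-30, 22, 25, 16, 26, -21, 4, 50, 0, 33] -> [-30, -21, 0, 4, 16, 22, 25, 26, 33, 50] -> [50, 33, 26, 25, 22, 16, 4, 0, -21, -30] -> [50, 26, 22, 16, 4, 0, -30] -> [49, 25, 21, 15, 3, -1, -31]

[5, -41, -45]; [21, 11, -9, -11, -23]; [49, 25, 21, 15, 3, -1, -31]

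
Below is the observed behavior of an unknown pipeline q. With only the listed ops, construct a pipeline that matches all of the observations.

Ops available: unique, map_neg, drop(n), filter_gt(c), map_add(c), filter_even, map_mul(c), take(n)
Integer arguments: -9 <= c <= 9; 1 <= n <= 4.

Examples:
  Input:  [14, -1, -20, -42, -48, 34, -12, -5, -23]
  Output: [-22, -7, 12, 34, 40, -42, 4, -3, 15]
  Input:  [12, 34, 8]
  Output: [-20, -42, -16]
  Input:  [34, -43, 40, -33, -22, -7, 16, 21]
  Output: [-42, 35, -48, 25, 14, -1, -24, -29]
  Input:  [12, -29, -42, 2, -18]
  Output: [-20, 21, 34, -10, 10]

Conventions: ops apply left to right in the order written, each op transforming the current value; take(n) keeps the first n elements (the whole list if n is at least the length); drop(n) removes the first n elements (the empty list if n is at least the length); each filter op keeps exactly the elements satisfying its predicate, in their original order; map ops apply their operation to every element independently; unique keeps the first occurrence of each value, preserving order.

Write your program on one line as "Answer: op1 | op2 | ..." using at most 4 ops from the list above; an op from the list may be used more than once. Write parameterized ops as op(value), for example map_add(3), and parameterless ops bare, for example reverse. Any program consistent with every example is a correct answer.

map_neg | map_add(1) | map_add(-9)

Check, running the answer program on each example:
  [14, -1, -20, -42, -48, 34, -12, -5, -23] -> [-14, 1, 20, 42, 48, -34, 12, 5, 23] -> [-13, 2, 21, 43, 49, -33, 13, 6, 24] -> [-22, -7, 12, 34, 40, -42, 4, -3, 15]
  [12, 34, 8] -> [-12, -34, -8] -> [-11, -33, -7] -> [-20, -42, -16]
  [34, -43, 40, -33, -22, -7, 16, 21] -> [-34, 43, -40, 33, 22, 7, -16, -21] -> [-33, 44, -39, 34, 23, 8, -15, -20] -> [-42, 35, -48, 25, 14, -1, -24, -29]
  [12, -29, -42, 2, -18] -> [-12, 29, 42, -2, 18] -> [-11, 30, 43, -1, 19] -> [-20, 21, 34, -10, 10]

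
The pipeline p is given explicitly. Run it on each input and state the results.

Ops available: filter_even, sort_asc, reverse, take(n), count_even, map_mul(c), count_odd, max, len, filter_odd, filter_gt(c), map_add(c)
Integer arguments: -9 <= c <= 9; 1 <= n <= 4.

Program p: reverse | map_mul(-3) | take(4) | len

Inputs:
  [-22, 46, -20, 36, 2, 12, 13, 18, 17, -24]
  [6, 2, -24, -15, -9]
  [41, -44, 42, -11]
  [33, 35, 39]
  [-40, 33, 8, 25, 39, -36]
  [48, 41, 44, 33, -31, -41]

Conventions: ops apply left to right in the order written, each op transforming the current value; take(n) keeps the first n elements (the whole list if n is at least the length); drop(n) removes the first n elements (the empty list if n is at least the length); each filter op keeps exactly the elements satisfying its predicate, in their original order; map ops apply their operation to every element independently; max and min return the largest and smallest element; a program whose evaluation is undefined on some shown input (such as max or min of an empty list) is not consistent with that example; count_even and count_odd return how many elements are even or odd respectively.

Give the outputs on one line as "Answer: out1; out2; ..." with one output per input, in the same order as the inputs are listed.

4; 4; 4; 3; 4; 4

Execution, op by op:
  [-22, 46, -20, 36, 2, 12, 13, 18, 17, -24] -> [-24, 17, 18, 13, 12, 2, 36, -20, 46, -22] -> [72, -51, -54, -39, -36, -6, -108, 60, -138, 66] -> [72, -51, -54, -39] -> 4
  [6, 2, -24, -15, -9] -> [-9, -15, -24, 2, 6] -> [27, 45, 72, -6, -18] -> [27, 45, 72, -6] -> 4
  [41, -44, 42, -11] -> [-11, 42, -44, 41] -> [33, -126, 132, -123] -> [33, -126, 132, -123] -> 4
  [33, 35, 39] -> [39, 35, 33] -> [-117, -105, -99] -> [-117, -105, -99] -> 3
  [-40, 33, 8, 25, 39, -36] -> [-36, 39, 25, 8, 33, -40] -> [108, -117, -75, -24, -99, 120] -> [108, -117, -75, -24] -> 4
  [48, 41, 44, 33, -31, -41] -> [-41, -31, 33, 44, 41, 48] -> [123, 93, -99, -132, -123, -144] -> [123, 93, -99, -132] -> 4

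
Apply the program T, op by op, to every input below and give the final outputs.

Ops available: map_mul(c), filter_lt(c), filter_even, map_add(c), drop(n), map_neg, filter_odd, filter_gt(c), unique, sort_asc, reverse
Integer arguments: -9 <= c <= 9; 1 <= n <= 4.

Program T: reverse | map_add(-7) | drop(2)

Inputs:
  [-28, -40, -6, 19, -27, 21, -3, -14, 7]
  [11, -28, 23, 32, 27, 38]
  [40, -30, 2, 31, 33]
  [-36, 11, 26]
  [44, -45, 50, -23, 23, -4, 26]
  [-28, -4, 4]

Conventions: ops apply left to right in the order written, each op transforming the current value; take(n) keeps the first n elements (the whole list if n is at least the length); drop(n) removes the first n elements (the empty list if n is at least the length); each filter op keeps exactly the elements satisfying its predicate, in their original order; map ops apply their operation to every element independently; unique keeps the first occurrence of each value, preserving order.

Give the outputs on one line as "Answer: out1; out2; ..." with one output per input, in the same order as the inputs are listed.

[-10, 14, -34, 12, -13, -47, -35]; [25, 16, -35, 4]; [-5, -37, 33]; [-43]; [16, -30, 43, -52, 37]; [-35]

Execution, op by op:
  [-28, -40, -6, 19, -27, 21, -3, -14, 7] -> [7, -14, -3, 21, -27, 19, -6, -40, -28] -> [0, -21, -10, 14, -34, 12, -13, -47, -35] -> [-10, 14, -34, 12, -13, -47, -35]
  [11, -28, 23, 32, 27, 38] -> [38, 27, 32, 23, -28, 11] -> [31, 20, 25, 16, -35, 4] -> [25, 16, -35, 4]
  [40, -30, 2, 31, 33] -> [33, 31, 2, -30, 40] -> [26, 24, -5, -37, 33] -> [-5, -37, 33]
  [-36, 11, 26] -> [26, 11, -36] -> [19, 4, -43] -> [-43]
  [44, -45, 50, -23, 23, -4, 26] -> [26, -4, 23, -23, 50, -45, 44] -> [19, -11, 16, -30, 43, -52, 37] -> [16, -30, 43, -52, 37]
  [-28, -4, 4] -> [4, -4, -28] -> [-3, -11, -35] -> [-35]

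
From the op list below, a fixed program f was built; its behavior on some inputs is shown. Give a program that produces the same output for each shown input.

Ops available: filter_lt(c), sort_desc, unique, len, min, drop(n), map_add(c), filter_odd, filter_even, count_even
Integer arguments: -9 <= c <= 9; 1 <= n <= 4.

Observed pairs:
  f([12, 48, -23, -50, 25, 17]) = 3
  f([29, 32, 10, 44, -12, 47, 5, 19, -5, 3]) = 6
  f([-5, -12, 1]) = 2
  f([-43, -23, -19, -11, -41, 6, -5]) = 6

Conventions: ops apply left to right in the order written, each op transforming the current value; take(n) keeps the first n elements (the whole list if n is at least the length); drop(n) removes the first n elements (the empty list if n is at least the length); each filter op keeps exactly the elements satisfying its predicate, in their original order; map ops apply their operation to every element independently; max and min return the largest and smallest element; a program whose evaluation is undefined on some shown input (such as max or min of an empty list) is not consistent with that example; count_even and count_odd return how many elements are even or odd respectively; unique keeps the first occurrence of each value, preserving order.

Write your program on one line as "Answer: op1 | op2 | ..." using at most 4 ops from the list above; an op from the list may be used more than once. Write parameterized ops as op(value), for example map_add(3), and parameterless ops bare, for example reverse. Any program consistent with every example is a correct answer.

map_add(9) | filter_even | len

Check, running the answer program on each example:
  [12, 48, -23, -50, 25, 17] -> [21, 57, -14, -41, 34, 26] -> [-14, 34, 26] -> 3
  [29, 32, 10, 44, -12, 47, 5, 19, -5, 3] -> [38, 41, 19, 53, -3, 56, 14, 28, 4, 12] -> [38, 56, 14, 28, 4, 12] -> 6
  [-5, -12, 1] -> [4, -3, 10] -> [4, 10] -> 2
  [-43, -23, -19, -11, -41, 6, -5] -> [-34, -14, -10, -2, -32, 15, 4] -> [-34, -14, -10, -2, -32, 4] -> 6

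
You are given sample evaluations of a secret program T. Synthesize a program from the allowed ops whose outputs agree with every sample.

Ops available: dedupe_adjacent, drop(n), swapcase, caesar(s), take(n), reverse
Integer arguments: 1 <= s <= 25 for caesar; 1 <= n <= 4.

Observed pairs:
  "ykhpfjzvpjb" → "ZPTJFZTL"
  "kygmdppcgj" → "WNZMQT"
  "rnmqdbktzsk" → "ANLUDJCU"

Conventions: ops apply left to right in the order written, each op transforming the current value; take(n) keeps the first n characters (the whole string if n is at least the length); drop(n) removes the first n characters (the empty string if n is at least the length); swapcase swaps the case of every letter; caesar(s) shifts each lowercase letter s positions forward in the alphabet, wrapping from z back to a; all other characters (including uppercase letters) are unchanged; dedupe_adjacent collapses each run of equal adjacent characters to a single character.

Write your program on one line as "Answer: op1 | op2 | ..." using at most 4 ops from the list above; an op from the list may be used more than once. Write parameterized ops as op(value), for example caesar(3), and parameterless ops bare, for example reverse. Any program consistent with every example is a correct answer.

caesar(10) | dedupe_adjacent | drop(3) | swapcase

Check, running the answer program on each example:
  "ykhpfjzvpjb" -> "iurzptjfztl" -> "iurzptjfztl" -> "zptjfztl" -> "ZPTJFZTL"
  "kygmdppcgj" -> "uiqwnzzmqt" -> "uiqwnzmqt" -> "wnzmqt" -> "WNZMQT"
  "rnmqdbktzsk" -> "bxwanludjcu" -> "bxwanludjcu" -> "anludjcu" -> "ANLUDJCU"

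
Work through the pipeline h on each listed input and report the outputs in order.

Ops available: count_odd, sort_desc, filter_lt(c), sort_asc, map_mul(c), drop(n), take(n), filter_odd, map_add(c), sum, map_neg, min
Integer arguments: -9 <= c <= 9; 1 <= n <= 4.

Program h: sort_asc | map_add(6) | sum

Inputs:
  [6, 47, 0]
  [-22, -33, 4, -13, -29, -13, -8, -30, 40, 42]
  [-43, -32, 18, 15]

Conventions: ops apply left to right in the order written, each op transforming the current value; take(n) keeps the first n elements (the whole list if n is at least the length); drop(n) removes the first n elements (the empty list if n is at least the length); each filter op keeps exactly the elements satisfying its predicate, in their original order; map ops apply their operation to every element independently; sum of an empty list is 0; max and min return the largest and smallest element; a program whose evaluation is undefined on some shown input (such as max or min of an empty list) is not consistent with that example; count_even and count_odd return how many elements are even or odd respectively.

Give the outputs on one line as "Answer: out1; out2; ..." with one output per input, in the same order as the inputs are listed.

71; -2; -18

Execution, op by op:
  [6, 47, 0] -> [0, 6, 47] -> [6, 12, 53] -> 71
  [-22, -33, 4, -13, -29, -13, -8, -30, 40, 42] -> [-33, -30, -29, -22, -13, -13, -8, 4, 40, 42] -> [-27, -24, -23, -16, -7, -7, -2, 10, 46, 48] -> -2
  [-43, -32, 18, 15] -> [-43, -32, 15, 18] -> [-37, -26, 21, 24] -> -18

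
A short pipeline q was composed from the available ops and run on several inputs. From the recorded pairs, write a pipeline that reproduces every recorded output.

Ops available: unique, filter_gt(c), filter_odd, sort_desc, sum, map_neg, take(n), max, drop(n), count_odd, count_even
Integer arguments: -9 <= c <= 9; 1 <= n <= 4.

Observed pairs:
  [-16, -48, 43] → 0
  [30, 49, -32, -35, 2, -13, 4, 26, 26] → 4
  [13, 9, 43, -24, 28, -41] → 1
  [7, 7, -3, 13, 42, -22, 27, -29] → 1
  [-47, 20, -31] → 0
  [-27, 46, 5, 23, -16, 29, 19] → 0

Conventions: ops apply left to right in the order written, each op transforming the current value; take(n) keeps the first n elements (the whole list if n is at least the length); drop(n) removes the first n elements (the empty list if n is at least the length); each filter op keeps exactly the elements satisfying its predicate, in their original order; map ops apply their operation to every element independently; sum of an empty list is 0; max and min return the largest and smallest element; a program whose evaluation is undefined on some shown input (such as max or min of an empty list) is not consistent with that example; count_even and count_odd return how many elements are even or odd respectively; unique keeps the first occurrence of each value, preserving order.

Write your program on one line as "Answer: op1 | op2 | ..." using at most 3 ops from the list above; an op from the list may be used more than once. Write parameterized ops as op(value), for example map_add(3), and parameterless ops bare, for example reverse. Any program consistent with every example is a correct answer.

filter_gt(-7) | drop(1) | count_even

Check, running the answer program on each example:
  [-16, -48, 43] -> [43] -> [] -> 0
  [30, 49, -32, -35, 2, -13, 4, 26, 26] -> [30, 49, 2, 4, 26, 26] -> [49, 2, 4, 26, 26] -> 4
  [13, 9, 43, -24, 28, -41] -> [13, 9, 43, 28] -> [9, 43, 28] -> 1
  [7, 7, -3, 13, 42, -22, 27, -29] -> [7, 7, -3, 13, 42, 27] -> [7, -3, 13, 42, 27] -> 1
  [-47, 20, -31] -> [20] -> [] -> 0
  [-27, 46, 5, 23, -16, 29, 19] -> [46, 5, 23, 29, 19] -> [5, 23, 29, 19] -> 0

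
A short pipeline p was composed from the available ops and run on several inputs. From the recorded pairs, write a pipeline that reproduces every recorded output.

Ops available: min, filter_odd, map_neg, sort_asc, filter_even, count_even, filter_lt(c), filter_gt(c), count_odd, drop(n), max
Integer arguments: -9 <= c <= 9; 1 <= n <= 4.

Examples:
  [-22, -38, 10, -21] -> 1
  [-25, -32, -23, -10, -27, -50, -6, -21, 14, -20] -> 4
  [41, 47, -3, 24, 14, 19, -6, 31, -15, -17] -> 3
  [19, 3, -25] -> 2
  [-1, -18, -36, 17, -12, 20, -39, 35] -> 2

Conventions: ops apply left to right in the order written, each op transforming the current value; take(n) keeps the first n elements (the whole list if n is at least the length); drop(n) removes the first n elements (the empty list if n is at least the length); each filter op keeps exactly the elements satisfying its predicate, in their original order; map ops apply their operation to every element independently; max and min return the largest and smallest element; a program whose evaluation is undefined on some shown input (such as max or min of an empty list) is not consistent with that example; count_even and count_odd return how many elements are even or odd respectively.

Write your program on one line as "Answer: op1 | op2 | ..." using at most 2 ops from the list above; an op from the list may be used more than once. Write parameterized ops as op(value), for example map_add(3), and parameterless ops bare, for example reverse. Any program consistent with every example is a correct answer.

filter_lt(7) | count_odd

Check, running the answer program on each example:
  [-22, -38, 10, -21] -> [-22, -38, -21] -> 1
  [-25, -32, -23, -10, -27, -50, -6, -21, 14, -20] -> [-25, -32, -23, -10, -27, -50, -6, -21, -20] -> 4
  [41, 47, -3, 24, 14, 19, -6, 31, -15, -17] -> [-3, -6, -15, -17] -> 3
  [19, 3, -25] -> [3, -25] -> 2
  [-1, -18, -36, 17, -12, 20, -39, 35] -> [-1, -18, -36, -12, -39] -> 2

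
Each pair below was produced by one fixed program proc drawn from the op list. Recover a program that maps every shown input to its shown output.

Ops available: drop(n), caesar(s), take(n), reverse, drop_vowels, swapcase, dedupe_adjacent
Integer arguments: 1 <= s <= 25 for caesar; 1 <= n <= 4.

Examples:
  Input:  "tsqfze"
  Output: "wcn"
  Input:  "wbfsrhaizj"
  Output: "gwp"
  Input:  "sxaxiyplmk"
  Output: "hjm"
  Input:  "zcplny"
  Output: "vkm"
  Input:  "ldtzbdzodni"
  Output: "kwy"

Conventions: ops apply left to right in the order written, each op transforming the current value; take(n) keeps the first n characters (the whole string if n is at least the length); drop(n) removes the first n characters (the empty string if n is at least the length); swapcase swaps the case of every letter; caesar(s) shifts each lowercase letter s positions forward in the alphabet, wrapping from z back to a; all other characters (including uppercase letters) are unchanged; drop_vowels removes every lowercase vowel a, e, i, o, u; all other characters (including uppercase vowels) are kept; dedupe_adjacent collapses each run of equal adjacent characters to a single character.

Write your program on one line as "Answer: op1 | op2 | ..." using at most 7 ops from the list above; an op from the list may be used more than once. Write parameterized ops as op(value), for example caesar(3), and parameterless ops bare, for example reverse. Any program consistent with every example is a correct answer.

drop_vowels | drop(2) | caesar(23) | drop_vowels | reverse | take(3)

Check, running the answer program on each example:
  "tsqfze" -> "tsqfz" -> "qfz" -> "ncw" -> "ncw" -> "wcn" -> "wcn"
  "wbfsrhaizj" -> "wbfsrhzj" -> "fsrhzj" -> "cpoewg" -> "cpwg" -> "gwpc" -> "gwp"
  "sxaxiyplmk" -> "sxxyplmk" -> "xyplmk" -> "uvmijh" -> "vmjh" -> "hjmv" -> "hjm"
  "zcplny" -> "zcplny" -> "plny" -> "mikv" -> "mkv" -> "vkm" -> "vkm"
  "ldtzbdzodni" -> "ldtzbdzdn" -> "tzbdzdn" -> "qwyawak" -> "qwywk" -> "kwywq" -> "kwy"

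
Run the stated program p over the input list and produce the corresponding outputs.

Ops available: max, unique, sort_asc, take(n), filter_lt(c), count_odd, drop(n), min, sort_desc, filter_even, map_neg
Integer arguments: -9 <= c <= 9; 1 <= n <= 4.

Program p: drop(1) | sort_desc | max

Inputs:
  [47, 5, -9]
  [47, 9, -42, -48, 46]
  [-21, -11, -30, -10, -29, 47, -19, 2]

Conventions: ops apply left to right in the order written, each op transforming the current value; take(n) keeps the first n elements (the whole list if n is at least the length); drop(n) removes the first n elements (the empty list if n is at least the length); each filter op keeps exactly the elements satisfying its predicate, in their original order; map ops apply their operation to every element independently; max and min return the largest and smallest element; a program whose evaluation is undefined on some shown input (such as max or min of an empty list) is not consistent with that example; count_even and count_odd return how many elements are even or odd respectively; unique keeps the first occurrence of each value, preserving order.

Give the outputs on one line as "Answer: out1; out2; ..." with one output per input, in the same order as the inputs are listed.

Execution, op by op:
  [47, 5, -9] -> [5, -9] -> [5, -9] -> 5
  [47, 9, -42, -48, 46] -> [9, -42, -48, 46] -> [46, 9, -42, -48] -> 46
  [-21, -11, -30, -10, -29, 47, -19, 2] -> [-11, -30, -10, -29, 47, -19, 2] -> [47, 2, -10, -11, -19, -29, -30] -> 47

5; 46; 47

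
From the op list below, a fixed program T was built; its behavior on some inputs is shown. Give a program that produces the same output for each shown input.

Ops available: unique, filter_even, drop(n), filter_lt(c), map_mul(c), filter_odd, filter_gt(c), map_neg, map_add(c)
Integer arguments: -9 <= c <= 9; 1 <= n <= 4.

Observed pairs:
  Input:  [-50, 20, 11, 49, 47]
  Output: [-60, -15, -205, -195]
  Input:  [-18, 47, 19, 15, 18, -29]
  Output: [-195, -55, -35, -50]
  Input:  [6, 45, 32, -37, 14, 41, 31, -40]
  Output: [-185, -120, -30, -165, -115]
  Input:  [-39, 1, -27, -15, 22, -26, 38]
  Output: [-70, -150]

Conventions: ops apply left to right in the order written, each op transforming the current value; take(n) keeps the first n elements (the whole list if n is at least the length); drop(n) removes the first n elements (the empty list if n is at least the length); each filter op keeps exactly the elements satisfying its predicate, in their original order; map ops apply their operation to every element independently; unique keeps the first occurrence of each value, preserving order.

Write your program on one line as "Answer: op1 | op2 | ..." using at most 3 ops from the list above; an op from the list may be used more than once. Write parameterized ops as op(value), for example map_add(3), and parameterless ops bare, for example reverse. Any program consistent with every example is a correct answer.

map_add(-8) | map_mul(-5) | filter_lt(5)

Check, running the answer program on each example:
  [-50, 20, 11, 49, 47] -> [-58, 12, 3, 41, 39] -> [290, -60, -15, -205, -195] -> [-60, -15, -205, -195]
  [-18, 47, 19, 15, 18, -29] -> [-26, 39, 11, 7, 10, -37] -> [130, -195, -55, -35, -50, 185] -> [-195, -55, -35, -50]
  [6, 45, 32, -37, 14, 41, 31, -40] -> [-2, 37, 24, -45, 6, 33, 23, -48] -> [10, -185, -120, 225, -30, -165, -115, 240] -> [-185, -120, -30, -165, -115]
  [-39, 1, -27, -15, 22, -26, 38] -> [-47, -7, -35, -23, 14, -34, 30] -> [235, 35, 175, 115, -70, 170, -150] -> [-70, -150]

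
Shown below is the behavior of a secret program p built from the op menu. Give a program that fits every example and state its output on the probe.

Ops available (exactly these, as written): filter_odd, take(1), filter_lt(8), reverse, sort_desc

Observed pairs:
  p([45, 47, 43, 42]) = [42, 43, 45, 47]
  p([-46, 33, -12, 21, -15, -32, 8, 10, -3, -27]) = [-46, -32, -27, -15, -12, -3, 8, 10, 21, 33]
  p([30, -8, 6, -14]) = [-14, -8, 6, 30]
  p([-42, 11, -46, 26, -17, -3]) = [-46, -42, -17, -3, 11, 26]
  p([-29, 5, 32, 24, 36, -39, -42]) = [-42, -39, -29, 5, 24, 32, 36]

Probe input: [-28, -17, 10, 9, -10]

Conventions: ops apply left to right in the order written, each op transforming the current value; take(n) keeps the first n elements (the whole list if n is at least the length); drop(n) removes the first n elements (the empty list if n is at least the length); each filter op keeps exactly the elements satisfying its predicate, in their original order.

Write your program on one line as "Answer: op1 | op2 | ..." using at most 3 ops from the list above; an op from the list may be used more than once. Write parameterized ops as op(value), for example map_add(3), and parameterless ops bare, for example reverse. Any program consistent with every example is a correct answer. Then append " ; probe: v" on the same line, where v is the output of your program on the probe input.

sort_desc | reverse ; probe: [-28, -17, -10, 9, 10]

Check, running the answer program on each example:
  [45, 47, 43, 42] -> [47, 45, 43, 42] -> [42, 43, 45, 47]
  [-46, 33, -12, 21, -15, -32, 8, 10, -3, -27] -> [33, 21, 10, 8, -3, -12, -15, -27, -32, -46] -> [-46, -32, -27, -15, -12, -3, 8, 10, 21, 33]
  [30, -8, 6, -14] -> [30, 6, -8, -14] -> [-14, -8, 6, 30]
  [-42, 11, -46, 26, -17, -3] -> [26, 11, -3, -17, -42, -46] -> [-46, -42, -17, -3, 11, 26]
  [-29, 5, 32, 24, 36, -39, -42] -> [36, 32, 24, 5, -29, -39, -42] -> [-42, -39, -29, 5, 24, 32, 36]
  probe: [-28, -17, 10, 9, -10] -> [10, 9, -10, -17, -28] -> [-28, -17, -10, 9, 10]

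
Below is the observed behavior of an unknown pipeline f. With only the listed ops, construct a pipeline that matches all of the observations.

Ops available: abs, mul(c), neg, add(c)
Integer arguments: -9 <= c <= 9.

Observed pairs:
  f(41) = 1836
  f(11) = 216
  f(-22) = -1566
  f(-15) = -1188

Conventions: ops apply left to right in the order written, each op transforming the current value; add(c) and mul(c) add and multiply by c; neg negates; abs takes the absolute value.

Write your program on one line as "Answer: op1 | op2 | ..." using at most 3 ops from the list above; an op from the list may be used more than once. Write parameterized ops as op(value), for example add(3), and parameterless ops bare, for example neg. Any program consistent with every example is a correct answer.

add(-7) | mul(9) | mul(6)

Check, running the answer program on each example:
  41 -> 34 -> 306 -> 1836
  11 -> 4 -> 36 -> 216
  -22 -> -29 -> -261 -> -1566
  -15 -> -22 -> -198 -> -1188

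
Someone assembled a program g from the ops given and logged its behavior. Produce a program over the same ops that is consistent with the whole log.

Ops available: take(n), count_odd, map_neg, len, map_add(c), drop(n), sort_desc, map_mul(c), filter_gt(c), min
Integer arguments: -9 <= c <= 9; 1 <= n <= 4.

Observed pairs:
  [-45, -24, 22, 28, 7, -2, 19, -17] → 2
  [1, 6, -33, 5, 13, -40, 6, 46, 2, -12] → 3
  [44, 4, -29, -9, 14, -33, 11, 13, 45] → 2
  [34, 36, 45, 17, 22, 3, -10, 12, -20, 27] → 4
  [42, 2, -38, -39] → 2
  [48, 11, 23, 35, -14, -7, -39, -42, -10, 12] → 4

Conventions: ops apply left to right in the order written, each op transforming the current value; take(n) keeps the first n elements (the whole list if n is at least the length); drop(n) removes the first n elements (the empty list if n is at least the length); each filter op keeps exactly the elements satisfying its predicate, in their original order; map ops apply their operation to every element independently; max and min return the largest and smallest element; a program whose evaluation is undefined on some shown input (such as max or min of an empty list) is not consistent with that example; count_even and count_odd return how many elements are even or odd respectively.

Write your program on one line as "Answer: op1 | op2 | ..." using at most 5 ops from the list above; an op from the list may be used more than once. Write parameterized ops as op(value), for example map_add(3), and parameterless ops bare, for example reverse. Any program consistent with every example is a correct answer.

take(4) | filter_gt(-5) | map_mul(-3) | len

Check, running the answer program on each example:
  [-45, -24, 22, 28, 7, -2, 19, -17] -> [-45, -24, 22, 28] -> [22, 28] -> [-66, -84] -> 2
  [1, 6, -33, 5, 13, -40, 6, 46, 2, -12] -> [1, 6, -33, 5] -> [1, 6, 5] -> [-3, -18, -15] -> 3
  [44, 4, -29, -9, 14, -33, 11, 13, 45] -> [44, 4, -29, -9] -> [44, 4] -> [-132, -12] -> 2
  [34, 36, 45, 17, 22, 3, -10, 12, -20, 27] -> [34, 36, 45, 17] -> [34, 36, 45, 17] -> [-102, -108, -135, -51] -> 4
  [42, 2, -38, -39] -> [42, 2, -38, -39] -> [42, 2] -> [-126, -6] -> 2
  [48, 11, 23, 35, -14, -7, -39, -42, -10, 12] -> [48, 11, 23, 35] -> [48, 11, 23, 35] -> [-144, -33, -69, -105] -> 4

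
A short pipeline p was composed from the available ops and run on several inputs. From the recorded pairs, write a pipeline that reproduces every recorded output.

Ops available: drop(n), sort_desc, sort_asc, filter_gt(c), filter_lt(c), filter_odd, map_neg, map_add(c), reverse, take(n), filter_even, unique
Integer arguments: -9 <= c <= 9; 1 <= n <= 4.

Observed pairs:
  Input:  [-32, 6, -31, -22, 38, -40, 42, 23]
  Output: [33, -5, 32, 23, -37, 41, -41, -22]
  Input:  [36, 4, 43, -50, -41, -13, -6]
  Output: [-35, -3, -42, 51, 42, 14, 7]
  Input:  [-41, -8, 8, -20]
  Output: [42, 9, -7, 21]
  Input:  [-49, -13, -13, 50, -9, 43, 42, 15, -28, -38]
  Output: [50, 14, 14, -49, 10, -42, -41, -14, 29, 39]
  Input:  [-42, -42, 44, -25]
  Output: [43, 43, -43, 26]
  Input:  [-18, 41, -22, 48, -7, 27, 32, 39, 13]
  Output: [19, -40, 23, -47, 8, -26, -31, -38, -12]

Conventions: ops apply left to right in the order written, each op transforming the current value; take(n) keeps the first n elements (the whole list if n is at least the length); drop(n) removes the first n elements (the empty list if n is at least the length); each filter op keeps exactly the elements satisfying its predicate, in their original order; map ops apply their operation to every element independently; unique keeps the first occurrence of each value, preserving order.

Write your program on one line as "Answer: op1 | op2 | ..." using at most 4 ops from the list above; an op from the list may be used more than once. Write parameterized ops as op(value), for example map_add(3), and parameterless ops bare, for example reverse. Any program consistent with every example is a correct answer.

map_add(-2) | map_neg | map_add(-1)

Check, running the answer program on each example:
  [-32, 6, -31, -22, 38, -40, 42, 23] -> [-34, 4, -33, -24, 36, -42, 40, 21] -> [34, -4, 33, 24, -36, 42, -40, -21] -> [33, -5, 32, 23, -37, 41, -41, -22]
  [36, 4, 43, -50, -41, -13, -6] -> [34, 2, 41, -52, -43, -15, -8] -> [-34, -2, -41, 52, 43, 15, 8] -> [-35, -3, -42, 51, 42, 14, 7]
  [-41, -8, 8, -20] -> [-43, -10, 6, -22] -> [43, 10, -6, 22] -> [42, 9, -7, 21]
  [-49, -13, -13, 50, -9, 43, 42, 15, -28, -38] -> [-51, -15, -15, 48, -11, 41, 40, 13, -30, -40] -> [51, 15, 15, -48, 11, -41, -40, -13, 30, 40] -> [50, 14, 14, -49, 10, -42, -41, -14, 29, 39]
  [-42, -42, 44, -25] -> [-44, -44, 42, -27] -> [44, 44, -42, 27] -> [43, 43, -43, 26]
  [-18, 41, -22, 48, -7, 27, 32, 39, 13] -> [-20, 39, -24, 46, -9, 25, 30, 37, 11] -> [20, -39, 24, -46, 9, -25, -30, -37, -11] -> [19, -40, 23, -47, 8, -26, -31, -38, -12]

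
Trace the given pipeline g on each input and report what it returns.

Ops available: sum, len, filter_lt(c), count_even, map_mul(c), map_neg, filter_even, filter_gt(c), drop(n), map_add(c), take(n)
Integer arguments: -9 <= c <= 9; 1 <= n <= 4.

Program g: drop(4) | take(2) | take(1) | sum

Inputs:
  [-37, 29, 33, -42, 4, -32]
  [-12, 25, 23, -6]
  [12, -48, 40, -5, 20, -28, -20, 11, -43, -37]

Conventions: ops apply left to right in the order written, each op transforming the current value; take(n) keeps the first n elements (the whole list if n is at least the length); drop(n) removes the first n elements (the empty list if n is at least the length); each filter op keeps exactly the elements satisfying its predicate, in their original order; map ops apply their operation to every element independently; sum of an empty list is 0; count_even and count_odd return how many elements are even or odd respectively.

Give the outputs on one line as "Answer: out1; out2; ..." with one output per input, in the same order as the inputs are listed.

Execution, op by op:
  [-37, 29, 33, -42, 4, -32] -> [4, -32] -> [4, -32] -> [4] -> 4
  [-12, 25, 23, -6] -> [] -> [] -> [] -> 0
  [12, -48, 40, -5, 20, -28, -20, 11, -43, -37] -> [20, -28, -20, 11, -43, -37] -> [20, -28] -> [20] -> 20

4; 0; 20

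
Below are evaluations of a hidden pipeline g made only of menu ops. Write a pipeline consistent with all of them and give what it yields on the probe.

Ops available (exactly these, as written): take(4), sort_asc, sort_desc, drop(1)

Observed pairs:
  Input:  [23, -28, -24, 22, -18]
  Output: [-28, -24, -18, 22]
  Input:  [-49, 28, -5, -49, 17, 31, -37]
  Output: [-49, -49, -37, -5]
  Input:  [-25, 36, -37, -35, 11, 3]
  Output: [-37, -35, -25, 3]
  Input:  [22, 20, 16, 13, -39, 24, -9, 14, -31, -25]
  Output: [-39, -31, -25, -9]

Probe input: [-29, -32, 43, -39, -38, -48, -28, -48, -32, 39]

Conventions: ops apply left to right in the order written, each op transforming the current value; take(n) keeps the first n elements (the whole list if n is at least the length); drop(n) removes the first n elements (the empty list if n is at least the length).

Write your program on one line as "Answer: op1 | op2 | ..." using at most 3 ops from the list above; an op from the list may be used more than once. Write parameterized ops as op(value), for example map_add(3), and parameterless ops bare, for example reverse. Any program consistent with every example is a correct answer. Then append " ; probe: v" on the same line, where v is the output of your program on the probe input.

sort_asc | take(4) ; probe: [-48, -48, -39, -38]

Check, running the answer program on each example:
  [23, -28, -24, 22, -18] -> [-28, -24, -18, 22, 23] -> [-28, -24, -18, 22]
  [-49, 28, -5, -49, 17, 31, -37] -> [-49, -49, -37, -5, 17, 28, 31] -> [-49, -49, -37, -5]
  [-25, 36, -37, -35, 11, 3] -> [-37, -35, -25, 3, 11, 36] -> [-37, -35, -25, 3]
  [22, 20, 16, 13, -39, 24, -9, 14, -31, -25] -> [-39, -31, -25, -9, 13, 14, 16, 20, 22, 24] -> [-39, -31, -25, -9]
  probe: [-29, -32, 43, -39, -38, -48, -28, -48, -32, 39] -> [-48, -48, -39, -38, -32, -32, -29, -28, 39, 43] -> [-48, -48, -39, -38]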